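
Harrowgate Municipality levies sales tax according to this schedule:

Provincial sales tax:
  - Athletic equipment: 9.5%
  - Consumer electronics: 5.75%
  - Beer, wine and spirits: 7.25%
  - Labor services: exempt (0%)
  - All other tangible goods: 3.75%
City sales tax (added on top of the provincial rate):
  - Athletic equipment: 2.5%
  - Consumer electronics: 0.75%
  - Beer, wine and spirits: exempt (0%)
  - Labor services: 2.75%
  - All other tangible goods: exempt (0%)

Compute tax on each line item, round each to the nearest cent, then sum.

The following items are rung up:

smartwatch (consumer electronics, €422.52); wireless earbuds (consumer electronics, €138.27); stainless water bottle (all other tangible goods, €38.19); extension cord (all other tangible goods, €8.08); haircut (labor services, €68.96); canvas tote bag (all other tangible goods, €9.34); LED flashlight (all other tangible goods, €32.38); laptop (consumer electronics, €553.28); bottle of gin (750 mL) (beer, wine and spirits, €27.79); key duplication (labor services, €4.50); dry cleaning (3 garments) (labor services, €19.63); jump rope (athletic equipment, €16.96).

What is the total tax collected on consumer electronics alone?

Smartwatch €422.52: consumer electronics → 5.75% + 0.75% city = 6.5% → €27.46
Wireless earbuds €138.27: consumer electronics → 5.75% + 0.75% city = 6.5% → €8.99
Laptop €553.28: consumer electronics → 5.75% + 0.75% city = 6.5% → €35.96
Tax on consumer electronics = €27.46 + €8.99 + €35.96 = €72.41

€72.41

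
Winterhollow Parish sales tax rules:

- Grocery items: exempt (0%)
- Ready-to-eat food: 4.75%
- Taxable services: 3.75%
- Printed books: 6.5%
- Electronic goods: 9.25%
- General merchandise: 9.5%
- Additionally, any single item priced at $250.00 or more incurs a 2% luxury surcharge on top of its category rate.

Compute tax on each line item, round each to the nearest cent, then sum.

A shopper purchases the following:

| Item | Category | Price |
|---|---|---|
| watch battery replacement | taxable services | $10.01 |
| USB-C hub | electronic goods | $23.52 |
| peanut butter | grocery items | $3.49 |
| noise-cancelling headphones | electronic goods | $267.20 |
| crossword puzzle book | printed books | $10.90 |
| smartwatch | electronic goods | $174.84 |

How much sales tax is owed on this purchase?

Watch battery replacement $10.01: taxable services → 3.75% → $0.38
USB-C hub $23.52: electronic goods → 9.25% → $2.18
Peanut butter $3.49: grocery items → 0% → $0.00
Noise-cancelling headphones $267.20: electronic goods → 9.25% + 2% surcharge = 11.25% → $30.06
Crossword puzzle book $10.90: printed books → 6.5% → $0.71
Smartwatch $174.84: electronic goods → 9.25% → $16.17
Total tax = $0.38 + $2.18 + $30.06 + $0.71 + $16.17 = $49.50

$49.50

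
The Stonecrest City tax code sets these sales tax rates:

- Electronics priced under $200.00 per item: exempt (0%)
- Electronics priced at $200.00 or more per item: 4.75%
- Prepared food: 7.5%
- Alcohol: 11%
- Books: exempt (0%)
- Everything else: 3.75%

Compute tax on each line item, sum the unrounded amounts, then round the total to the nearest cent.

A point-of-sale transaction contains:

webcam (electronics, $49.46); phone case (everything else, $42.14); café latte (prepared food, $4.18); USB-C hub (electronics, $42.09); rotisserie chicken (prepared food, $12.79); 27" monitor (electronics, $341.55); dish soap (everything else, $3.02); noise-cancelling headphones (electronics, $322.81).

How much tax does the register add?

$34.52

Webcam $49.46: electronics, under $200.00 → 0% → $0.00
Phone case $42.14: everything else → 3.75% → $1.58025
Café latte $4.18: prepared food → 7.5% → $0.3135
USB-C hub $42.09: electronics, under $200.00 → 0% → $0.00
Rotisserie chicken $12.79: prepared food → 7.5% → $0.95925
27" monitor $341.55: electronics, $200.00 or more → 4.75% → $16.223625
Dish soap $3.02: everything else → 3.75% → $0.11325
Noise-cancelling headphones $322.81: electronics, $200.00 or more → 4.75% → $15.333475
Unrounded tax sum = $34.52335 → $34.52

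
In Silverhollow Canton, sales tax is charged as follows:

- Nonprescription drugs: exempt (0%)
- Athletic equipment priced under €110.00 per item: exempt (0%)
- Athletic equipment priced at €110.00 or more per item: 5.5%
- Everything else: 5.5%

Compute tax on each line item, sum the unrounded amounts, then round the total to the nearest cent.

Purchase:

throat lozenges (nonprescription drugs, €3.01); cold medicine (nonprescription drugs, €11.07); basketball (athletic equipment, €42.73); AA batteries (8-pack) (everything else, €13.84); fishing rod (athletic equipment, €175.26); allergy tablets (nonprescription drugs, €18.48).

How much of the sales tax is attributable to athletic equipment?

Basketball €42.73: athletic equipment, under €110.00 → 0% → €0.00
Fishing rod €175.26: athletic equipment, €110.00 or more → 5.5% → €9.6393
Tax on athletic equipment: unrounded sum = €9.6393 → €9.64

€9.64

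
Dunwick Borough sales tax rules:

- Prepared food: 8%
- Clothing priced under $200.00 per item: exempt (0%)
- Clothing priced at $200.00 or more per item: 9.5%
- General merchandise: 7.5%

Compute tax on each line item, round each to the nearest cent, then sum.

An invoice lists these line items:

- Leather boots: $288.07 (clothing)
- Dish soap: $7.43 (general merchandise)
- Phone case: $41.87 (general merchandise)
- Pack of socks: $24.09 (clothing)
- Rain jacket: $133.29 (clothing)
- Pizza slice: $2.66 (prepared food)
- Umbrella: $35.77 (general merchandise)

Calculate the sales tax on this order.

$33.96

Leather boots $288.07: clothing, $200.00 or more → 9.5% → $27.37
Dish soap $7.43: general merchandise → 7.5% → $0.56
Phone case $41.87: general merchandise → 7.5% → $3.14
Pack of socks $24.09: clothing, under $200.00 → 0% → $0.00
Rain jacket $133.29: clothing, under $200.00 → 0% → $0.00
Pizza slice $2.66: prepared food → 8% → $0.21
Umbrella $35.77: general merchandise → 7.5% → $2.68
Total tax = $27.37 + $0.56 + $3.14 + $0.21 + $2.68 = $33.96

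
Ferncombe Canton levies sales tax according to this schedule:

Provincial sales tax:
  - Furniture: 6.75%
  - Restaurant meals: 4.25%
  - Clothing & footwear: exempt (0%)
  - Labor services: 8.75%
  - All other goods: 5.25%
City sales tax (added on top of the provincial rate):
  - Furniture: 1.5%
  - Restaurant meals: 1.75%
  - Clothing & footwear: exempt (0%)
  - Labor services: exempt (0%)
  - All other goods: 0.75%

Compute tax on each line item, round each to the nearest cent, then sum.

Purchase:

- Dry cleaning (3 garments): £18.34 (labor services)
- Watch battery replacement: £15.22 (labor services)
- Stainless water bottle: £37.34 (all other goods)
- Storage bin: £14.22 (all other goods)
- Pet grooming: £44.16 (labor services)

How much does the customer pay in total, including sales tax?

£139.16

Dry cleaning (3 garments) £18.34: labor services → 8.75% + 0% city = 8.75% → £1.60
Watch battery replacement £15.22: labor services → 8.75% + 0% city = 8.75% → £1.33
Stainless water bottle £37.34: all other goods → 5.25% + 0.75% city = 6% → £2.24
Storage bin £14.22: all other goods → 5.25% + 0.75% city = 6% → £0.85
Pet grooming £44.16: labor services → 8.75% + 0% city = 8.75% → £3.86
Subtotal = £129.28; tax = £9.88; total due = £139.16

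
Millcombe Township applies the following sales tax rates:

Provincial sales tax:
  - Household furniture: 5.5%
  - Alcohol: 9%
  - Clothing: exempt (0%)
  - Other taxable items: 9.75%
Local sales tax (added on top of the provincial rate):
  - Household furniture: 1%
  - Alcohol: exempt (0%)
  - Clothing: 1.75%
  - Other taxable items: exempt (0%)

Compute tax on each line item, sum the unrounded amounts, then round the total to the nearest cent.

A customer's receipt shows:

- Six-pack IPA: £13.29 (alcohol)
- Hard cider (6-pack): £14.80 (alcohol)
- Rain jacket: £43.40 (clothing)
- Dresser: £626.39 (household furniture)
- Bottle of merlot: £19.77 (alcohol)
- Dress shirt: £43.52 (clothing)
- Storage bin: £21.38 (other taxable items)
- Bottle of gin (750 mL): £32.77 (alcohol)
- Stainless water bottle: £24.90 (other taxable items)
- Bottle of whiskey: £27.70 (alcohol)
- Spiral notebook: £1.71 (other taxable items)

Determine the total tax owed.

£56.67

Six-pack IPA £13.29: alcohol → 9% + 0% local = 9% → £1.1961
Hard cider (6-pack) £14.80: alcohol → 9% + 0% local = 9% → £1.332
Rain jacket £43.40: clothing → 0% + 1.75% local = 1.75% → £0.7595
Dresser £626.39: household furniture → 5.5% + 1% local = 6.5% → £40.71535
Bottle of merlot £19.77: alcohol → 9% + 0% local = 9% → £1.7793
Dress shirt £43.52: clothing → 0% + 1.75% local = 1.75% → £0.7616
Storage bin £21.38: other taxable items → 9.75% + 0% local = 9.75% → £2.08455
Bottle of gin (750 mL) £32.77: alcohol → 9% + 0% local = 9% → £2.9493
Stainless water bottle £24.90: other taxable items → 9.75% + 0% local = 9.75% → £2.42775
Bottle of whiskey £27.70: alcohol → 9% + 0% local = 9% → £2.493
Spiral notebook £1.71: other taxable items → 9.75% + 0% local = 9.75% → £0.166725
Unrounded tax sum = £56.665175 → £56.67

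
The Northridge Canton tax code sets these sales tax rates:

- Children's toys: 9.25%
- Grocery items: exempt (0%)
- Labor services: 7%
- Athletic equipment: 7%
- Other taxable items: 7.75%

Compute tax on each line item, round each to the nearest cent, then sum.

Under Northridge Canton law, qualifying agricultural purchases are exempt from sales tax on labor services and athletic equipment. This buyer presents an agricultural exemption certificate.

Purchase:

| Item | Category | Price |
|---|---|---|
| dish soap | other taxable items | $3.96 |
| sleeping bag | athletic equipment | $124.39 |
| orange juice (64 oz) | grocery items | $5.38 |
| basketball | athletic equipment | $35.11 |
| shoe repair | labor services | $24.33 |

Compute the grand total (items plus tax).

Dish soap $3.96: other taxable items → 7.75% → $0.31
Sleeping bag $124.39: athletic equipment, buyer-exempt → 0% → $0.00
Orange juice (64 oz) $5.38: grocery items → 0% → $0.00
Basketball $35.11: athletic equipment, buyer-exempt → 0% → $0.00
Shoe repair $24.33: labor services, buyer-exempt → 0% → $0.00
Subtotal = $193.17; tax = $0.31; total due = $193.48

$193.48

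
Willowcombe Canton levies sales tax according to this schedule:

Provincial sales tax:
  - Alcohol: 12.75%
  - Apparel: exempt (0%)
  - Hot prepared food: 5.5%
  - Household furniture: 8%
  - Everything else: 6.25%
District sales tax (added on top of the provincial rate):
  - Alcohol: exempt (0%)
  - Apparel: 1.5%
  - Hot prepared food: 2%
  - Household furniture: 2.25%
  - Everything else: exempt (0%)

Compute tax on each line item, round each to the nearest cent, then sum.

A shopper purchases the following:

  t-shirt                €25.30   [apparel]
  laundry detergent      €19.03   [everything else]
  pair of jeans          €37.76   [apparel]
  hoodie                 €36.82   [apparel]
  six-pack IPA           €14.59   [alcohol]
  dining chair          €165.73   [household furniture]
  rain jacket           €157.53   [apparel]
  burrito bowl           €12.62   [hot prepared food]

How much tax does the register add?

€24.85

T-shirt €25.30: apparel → 0% + 1.5% district = 1.5% → €0.38
Laundry detergent €19.03: everything else → 6.25% + 0% district = 6.25% → €1.19
Pair of jeans €37.76: apparel → 0% + 1.5% district = 1.5% → €0.57
Hoodie €36.82: apparel → 0% + 1.5% district = 1.5% → €0.55
Six-pack IPA €14.59: alcohol → 12.75% + 0% district = 12.75% → €1.86
Dining chair €165.73: household furniture → 8% + 2.25% district = 10.25% → €16.99
Rain jacket €157.53: apparel → 0% + 1.5% district = 1.5% → €2.36
Burrito bowl €12.62: hot prepared food → 5.5% + 2% district = 7.5% → €0.95
Total tax = €0.38 + €1.19 + €0.57 + €0.55 + €1.86 + €16.99 + €2.36 + €0.95 = €24.85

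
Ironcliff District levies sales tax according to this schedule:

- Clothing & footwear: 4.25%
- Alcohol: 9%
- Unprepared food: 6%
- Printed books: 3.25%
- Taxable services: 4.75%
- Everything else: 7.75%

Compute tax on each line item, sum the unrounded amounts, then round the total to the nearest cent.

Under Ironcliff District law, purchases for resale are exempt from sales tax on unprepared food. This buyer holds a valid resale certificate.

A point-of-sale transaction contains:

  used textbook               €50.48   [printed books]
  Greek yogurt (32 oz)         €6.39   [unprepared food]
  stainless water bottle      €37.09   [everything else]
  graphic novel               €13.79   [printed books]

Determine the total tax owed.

€4.96

Used textbook €50.48: printed books → 3.25% → €1.6406
Greek yogurt (32 oz) €6.39: unprepared food, buyer-exempt → 0% → €0.00
Stainless water bottle €37.09: everything else → 7.75% → €2.874475
Graphic novel €13.79: printed books → 3.25% → €0.448175
Unrounded tax sum = €4.96325 → €4.96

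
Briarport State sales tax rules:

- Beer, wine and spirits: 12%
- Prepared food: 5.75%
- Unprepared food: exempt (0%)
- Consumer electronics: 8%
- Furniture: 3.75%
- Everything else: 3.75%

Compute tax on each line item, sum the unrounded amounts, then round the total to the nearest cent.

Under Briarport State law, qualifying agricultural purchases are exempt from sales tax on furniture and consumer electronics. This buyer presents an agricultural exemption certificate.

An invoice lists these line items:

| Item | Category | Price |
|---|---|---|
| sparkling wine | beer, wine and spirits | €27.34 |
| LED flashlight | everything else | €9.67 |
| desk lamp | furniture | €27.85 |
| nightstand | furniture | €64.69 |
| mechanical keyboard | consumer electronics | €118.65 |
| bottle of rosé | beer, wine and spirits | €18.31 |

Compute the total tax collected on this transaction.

Sparkling wine €27.34: beer, wine and spirits → 12% → €3.2808
LED flashlight €9.67: everything else → 3.75% → €0.362625
Desk lamp €27.85: furniture, buyer-exempt → 0% → €0.00
Nightstand €64.69: furniture, buyer-exempt → 0% → €0.00
Mechanical keyboard €118.65: consumer electronics, buyer-exempt → 0% → €0.00
Bottle of rosé €18.31: beer, wine and spirits → 12% → €2.1972
Unrounded tax sum = €5.840625 → €5.84

€5.84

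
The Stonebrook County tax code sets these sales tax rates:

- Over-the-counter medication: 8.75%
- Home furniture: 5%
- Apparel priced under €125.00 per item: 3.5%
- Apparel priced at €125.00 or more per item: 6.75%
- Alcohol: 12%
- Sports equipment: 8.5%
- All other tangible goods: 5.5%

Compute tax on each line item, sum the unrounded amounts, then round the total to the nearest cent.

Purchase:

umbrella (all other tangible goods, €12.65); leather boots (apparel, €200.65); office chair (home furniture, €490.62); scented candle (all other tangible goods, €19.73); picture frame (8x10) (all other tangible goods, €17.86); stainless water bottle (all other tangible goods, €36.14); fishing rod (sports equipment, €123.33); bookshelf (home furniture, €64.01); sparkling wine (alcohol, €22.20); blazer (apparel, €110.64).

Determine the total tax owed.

Umbrella €12.65: all other tangible goods → 5.5% → €0.69575
Leather boots €200.65: apparel, €125.00 or more → 6.75% → €13.543875
Office chair €490.62: home furniture → 5% → €24.531
Scented candle €19.73: all other tangible goods → 5.5% → €1.08515
Picture frame (8x10) €17.86: all other tangible goods → 5.5% → €0.9823
Stainless water bottle €36.14: all other tangible goods → 5.5% → €1.9877
Fishing rod €123.33: sports equipment → 8.5% → €10.48305
Bookshelf €64.01: home furniture → 5% → €3.2005
Sparkling wine €22.20: alcohol → 12% → €2.664
Blazer €110.64: apparel, under €125.00 → 3.5% → €3.8724
Unrounded tax sum = €63.045725 → €63.05

€63.05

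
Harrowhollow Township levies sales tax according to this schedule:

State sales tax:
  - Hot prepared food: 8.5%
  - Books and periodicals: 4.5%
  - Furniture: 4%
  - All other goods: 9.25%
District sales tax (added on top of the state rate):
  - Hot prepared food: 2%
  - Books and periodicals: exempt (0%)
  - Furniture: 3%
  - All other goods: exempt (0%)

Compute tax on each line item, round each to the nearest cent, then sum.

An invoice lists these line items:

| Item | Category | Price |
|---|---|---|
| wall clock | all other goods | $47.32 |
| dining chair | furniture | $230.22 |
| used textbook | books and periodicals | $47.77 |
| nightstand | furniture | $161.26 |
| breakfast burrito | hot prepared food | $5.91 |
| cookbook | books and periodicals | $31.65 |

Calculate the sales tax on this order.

$35.98

Wall clock $47.32: all other goods → 9.25% + 0% district = 9.25% → $4.38
Dining chair $230.22: furniture → 4% + 3% district = 7% → $16.12
Used textbook $47.77: books and periodicals → 4.5% + 0% district = 4.5% → $2.15
Nightstand $161.26: furniture → 4% + 3% district = 7% → $11.29
Breakfast burrito $5.91: hot prepared food → 8.5% + 2% district = 10.5% → $0.62
Cookbook $31.65: books and periodicals → 4.5% + 0% district = 4.5% → $1.42
Total tax = $4.38 + $16.12 + $2.15 + $11.29 + $0.62 + $1.42 = $35.98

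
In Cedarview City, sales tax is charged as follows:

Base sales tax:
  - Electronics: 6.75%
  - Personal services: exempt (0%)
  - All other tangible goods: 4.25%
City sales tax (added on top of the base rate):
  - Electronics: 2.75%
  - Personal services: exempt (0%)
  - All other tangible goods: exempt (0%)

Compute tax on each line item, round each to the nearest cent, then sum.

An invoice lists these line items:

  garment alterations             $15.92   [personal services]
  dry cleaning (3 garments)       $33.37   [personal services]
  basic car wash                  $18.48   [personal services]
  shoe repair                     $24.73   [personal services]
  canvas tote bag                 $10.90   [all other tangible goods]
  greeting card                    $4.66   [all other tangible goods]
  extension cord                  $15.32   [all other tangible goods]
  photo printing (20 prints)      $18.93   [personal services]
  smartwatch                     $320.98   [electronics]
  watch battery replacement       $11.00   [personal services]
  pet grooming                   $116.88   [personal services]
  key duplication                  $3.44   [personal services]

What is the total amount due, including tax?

Garment alterations $15.92: personal services → 0% + 0% city = 0% → $0.00
Dry cleaning (3 garments) $33.37: personal services → 0% + 0% city = 0% → $0.00
Basic car wash $18.48: personal services → 0% + 0% city = 0% → $0.00
Shoe repair $24.73: personal services → 0% + 0% city = 0% → $0.00
Canvas tote bag $10.90: all other tangible goods → 4.25% + 0% city = 4.25% → $0.46
Greeting card $4.66: all other tangible goods → 4.25% + 0% city = 4.25% → $0.20
Extension cord $15.32: all other tangible goods → 4.25% + 0% city = 4.25% → $0.65
Photo printing (20 prints) $18.93: personal services → 0% + 0% city = 0% → $0.00
Smartwatch $320.98: electronics → 6.75% + 2.75% city = 9.5% → $30.49
Watch battery replacement $11.00: personal services → 0% + 0% city = 0% → $0.00
Pet grooming $116.88: personal services → 0% + 0% city = 0% → $0.00
Key duplication $3.44: personal services → 0% + 0% city = 0% → $0.00
Subtotal = $594.61; tax = $31.80; total due = $626.41

$626.41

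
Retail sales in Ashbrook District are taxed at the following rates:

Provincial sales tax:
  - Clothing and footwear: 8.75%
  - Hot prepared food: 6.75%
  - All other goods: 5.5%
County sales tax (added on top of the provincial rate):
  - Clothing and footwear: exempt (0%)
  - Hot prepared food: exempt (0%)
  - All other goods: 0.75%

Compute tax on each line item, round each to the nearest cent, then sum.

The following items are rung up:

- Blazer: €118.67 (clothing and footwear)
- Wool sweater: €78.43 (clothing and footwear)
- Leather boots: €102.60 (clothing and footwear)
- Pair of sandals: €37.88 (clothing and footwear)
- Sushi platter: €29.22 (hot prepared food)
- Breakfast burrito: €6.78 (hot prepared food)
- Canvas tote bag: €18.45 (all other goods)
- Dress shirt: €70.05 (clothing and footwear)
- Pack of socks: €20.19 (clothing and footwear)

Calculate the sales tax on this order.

Blazer €118.67: clothing and footwear → 8.75% + 0% county = 8.75% → €10.38
Wool sweater €78.43: clothing and footwear → 8.75% + 0% county = 8.75% → €6.86
Leather boots €102.60: clothing and footwear → 8.75% + 0% county = 8.75% → €8.98
Pair of sandals €37.88: clothing and footwear → 8.75% + 0% county = 8.75% → €3.31
Sushi platter €29.22: hot prepared food → 6.75% + 0% county = 6.75% → €1.97
Breakfast burrito €6.78: hot prepared food → 6.75% + 0% county = 6.75% → €0.46
Canvas tote bag €18.45: all other goods → 5.5% + 0.75% county = 6.25% → €1.15
Dress shirt €70.05: clothing and footwear → 8.75% + 0% county = 8.75% → €6.13
Pack of socks €20.19: clothing and footwear → 8.75% + 0% county = 8.75% → €1.77
Total tax = €10.38 + €6.86 + €8.98 + €3.31 + €1.97 + €0.46 + €1.15 + €6.13 + €1.77 = €41.01

€41.01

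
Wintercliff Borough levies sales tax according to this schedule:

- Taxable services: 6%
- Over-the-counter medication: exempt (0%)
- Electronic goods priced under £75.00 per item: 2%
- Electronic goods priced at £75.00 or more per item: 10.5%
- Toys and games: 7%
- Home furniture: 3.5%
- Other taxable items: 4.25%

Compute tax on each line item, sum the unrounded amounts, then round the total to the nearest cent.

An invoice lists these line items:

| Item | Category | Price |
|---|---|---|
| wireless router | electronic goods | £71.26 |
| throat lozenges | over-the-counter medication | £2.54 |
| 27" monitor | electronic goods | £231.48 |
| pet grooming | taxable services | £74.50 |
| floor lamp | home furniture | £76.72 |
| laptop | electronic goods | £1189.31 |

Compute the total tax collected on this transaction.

£157.76

Wireless router £71.26: electronic goods, under £75.00 → 2% → £1.4252
Throat lozenges £2.54: over-the-counter medication → 0% → £0.00
27" monitor £231.48: electronic goods, £75.00 or more → 10.5% → £24.3054
Pet grooming £74.50: taxable services → 6% → £4.47
Floor lamp £76.72: home furniture → 3.5% → £2.6852
Laptop £1189.31: electronic goods, £75.00 or more → 10.5% → £124.87755
Unrounded tax sum = £157.76335 → £157.76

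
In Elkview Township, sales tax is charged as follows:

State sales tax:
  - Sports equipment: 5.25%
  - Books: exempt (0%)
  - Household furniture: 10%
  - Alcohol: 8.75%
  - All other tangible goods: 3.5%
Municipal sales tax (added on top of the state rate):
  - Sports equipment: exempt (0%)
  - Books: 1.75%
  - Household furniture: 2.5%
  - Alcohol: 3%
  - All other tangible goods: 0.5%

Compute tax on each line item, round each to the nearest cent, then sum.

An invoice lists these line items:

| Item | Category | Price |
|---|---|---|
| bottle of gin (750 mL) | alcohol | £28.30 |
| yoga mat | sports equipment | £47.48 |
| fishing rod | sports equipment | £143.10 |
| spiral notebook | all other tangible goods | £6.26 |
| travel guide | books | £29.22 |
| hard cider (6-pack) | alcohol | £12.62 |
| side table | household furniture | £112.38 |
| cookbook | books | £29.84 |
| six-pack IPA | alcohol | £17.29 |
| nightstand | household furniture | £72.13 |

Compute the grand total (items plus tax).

£539.81

Bottle of gin (750 mL) £28.30: alcohol → 8.75% + 3% municipal = 11.75% → £3.33
Yoga mat £47.48: sports equipment → 5.25% + 0% municipal = 5.25% → £2.49
Fishing rod £143.10: sports equipment → 5.25% + 0% municipal = 5.25% → £7.51
Spiral notebook £6.26: all other tangible goods → 3.5% + 0.5% municipal = 4% → £0.25
Travel guide £29.22: books → 0% + 1.75% municipal = 1.75% → £0.51
Hard cider (6-pack) £12.62: alcohol → 8.75% + 3% municipal = 11.75% → £1.48
Side table £112.38: household furniture → 10% + 2.5% municipal = 12.5% → £14.05
Cookbook £29.84: books → 0% + 1.75% municipal = 1.75% → £0.52
Six-pack IPA £17.29: alcohol → 8.75% + 3% municipal = 11.75% → £2.03
Nightstand £72.13: household furniture → 10% + 2.5% municipal = 12.5% → £9.02
Subtotal = £498.62; tax = £41.19; total due = £539.81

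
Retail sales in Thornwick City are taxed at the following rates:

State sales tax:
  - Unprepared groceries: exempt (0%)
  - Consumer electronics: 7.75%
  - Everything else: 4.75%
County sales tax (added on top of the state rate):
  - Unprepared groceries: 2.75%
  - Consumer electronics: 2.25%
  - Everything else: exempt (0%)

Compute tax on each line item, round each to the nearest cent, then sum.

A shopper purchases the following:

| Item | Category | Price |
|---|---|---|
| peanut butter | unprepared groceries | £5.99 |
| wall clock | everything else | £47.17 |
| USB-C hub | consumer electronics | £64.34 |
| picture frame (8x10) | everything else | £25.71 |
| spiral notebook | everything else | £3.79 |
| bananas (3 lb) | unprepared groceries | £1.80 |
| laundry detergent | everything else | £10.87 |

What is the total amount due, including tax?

Peanut butter £5.99: unprepared groceries → 0% + 2.75% county = 2.75% → £0.16
Wall clock £47.17: everything else → 4.75% + 0% county = 4.75% → £2.24
USB-C hub £64.34: consumer electronics → 7.75% + 2.25% county = 10% → £6.43
Picture frame (8x10) £25.71: everything else → 4.75% + 0% county = 4.75% → £1.22
Spiral notebook £3.79: everything else → 4.75% + 0% county = 4.75% → £0.18
Bananas (3 lb) £1.80: unprepared groceries → 0% + 2.75% county = 2.75% → £0.05
Laundry detergent £10.87: everything else → 4.75% + 0% county = 4.75% → £0.52
Subtotal = £159.67; tax = £10.80; total due = £170.47

£170.47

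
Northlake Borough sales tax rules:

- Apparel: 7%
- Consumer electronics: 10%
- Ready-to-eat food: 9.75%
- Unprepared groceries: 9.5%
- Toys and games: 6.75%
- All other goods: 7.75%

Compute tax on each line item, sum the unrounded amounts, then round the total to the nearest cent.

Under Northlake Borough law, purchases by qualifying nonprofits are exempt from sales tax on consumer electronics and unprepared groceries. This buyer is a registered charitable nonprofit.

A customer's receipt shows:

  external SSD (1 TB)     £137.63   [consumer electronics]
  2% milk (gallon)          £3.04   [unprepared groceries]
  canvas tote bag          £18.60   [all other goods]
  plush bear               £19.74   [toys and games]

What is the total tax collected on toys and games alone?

£1.33

Plush bear £19.74: toys and games → 6.75% → £1.33245
Tax on toys and games: unrounded sum = £1.33245 → £1.33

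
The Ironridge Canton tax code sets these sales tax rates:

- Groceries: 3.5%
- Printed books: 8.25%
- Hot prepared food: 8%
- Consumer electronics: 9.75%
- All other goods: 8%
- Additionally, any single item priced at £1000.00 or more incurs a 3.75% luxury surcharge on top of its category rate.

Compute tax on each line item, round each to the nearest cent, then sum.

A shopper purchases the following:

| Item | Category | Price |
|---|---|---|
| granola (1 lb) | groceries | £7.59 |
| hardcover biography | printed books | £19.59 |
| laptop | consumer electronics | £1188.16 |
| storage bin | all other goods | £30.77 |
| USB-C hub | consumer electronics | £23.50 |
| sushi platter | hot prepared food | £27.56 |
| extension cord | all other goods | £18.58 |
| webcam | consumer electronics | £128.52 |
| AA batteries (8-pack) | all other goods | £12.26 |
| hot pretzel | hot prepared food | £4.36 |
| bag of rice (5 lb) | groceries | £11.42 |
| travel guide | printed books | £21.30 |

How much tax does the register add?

Granola (1 lb) £7.59: groceries → 3.5% → £0.27
Hardcover biography £19.59: printed books → 8.25% → £1.62
Laptop £1188.16: consumer electronics → 9.75% + 3.75% surcharge = 13.5% → £160.40
Storage bin £30.77: all other goods → 8% → £2.46
USB-C hub £23.50: consumer electronics → 9.75% → £2.29
Sushi platter £27.56: hot prepared food → 8% → £2.20
Extension cord £18.58: all other goods → 8% → £1.49
Webcam £128.52: consumer electronics → 9.75% → £12.53
AA batteries (8-pack) £12.26: all other goods → 8% → £0.98
Hot pretzel £4.36: hot prepared food → 8% → £0.35
Bag of rice (5 lb) £11.42: groceries → 3.5% → £0.40
Travel guide £21.30: printed books → 8.25% → £1.76
Total tax = £0.27 + £1.62 + £160.40 + £2.46 + £2.29 + £2.20 + £1.49 + £12.53 + £0.98 + £0.35 + £0.40 + £1.76 = £186.75

£186.75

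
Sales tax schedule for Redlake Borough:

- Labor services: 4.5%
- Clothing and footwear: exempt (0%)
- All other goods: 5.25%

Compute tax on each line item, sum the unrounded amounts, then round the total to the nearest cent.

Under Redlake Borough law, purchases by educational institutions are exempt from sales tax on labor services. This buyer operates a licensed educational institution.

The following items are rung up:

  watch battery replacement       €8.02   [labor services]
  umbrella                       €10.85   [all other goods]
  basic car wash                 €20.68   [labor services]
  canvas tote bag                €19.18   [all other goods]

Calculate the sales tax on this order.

Watch battery replacement €8.02: labor services, buyer-exempt → 0% → €0.00
Umbrella €10.85: all other goods → 5.25% → €0.569625
Basic car wash €20.68: labor services, buyer-exempt → 0% → €0.00
Canvas tote bag €19.18: all other goods → 5.25% → €1.00695
Unrounded tax sum = €1.576575 → €1.58

€1.58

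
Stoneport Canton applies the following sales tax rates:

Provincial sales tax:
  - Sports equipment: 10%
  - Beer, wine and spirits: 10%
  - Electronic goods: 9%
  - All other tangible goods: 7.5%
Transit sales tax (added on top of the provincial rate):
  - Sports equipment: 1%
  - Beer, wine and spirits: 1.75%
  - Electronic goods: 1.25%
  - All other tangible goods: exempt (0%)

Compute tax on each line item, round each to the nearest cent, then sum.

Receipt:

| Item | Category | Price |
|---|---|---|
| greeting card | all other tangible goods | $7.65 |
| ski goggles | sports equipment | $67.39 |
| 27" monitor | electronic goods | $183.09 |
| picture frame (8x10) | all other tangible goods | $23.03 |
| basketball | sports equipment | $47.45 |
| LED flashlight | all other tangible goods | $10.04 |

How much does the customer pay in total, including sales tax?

$373.10

Greeting card $7.65: all other tangible goods → 7.5% + 0% transit = 7.5% → $0.57
Ski goggles $67.39: sports equipment → 10% + 1% transit = 11% → $7.41
27" monitor $183.09: electronic goods → 9% + 1.25% transit = 10.25% → $18.77
Picture frame (8x10) $23.03: all other tangible goods → 7.5% + 0% transit = 7.5% → $1.73
Basketball $47.45: sports equipment → 10% + 1% transit = 11% → $5.22
LED flashlight $10.04: all other tangible goods → 7.5% + 0% transit = 7.5% → $0.75
Subtotal = $338.65; tax = $34.45; total due = $373.10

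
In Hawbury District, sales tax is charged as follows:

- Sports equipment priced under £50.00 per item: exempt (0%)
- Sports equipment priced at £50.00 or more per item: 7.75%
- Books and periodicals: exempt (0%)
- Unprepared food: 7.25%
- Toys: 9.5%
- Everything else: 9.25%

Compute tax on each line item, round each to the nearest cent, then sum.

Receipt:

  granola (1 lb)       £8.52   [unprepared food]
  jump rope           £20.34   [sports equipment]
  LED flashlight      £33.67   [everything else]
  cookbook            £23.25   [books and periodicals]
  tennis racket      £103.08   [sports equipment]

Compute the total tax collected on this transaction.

£11.72

Granola (1 lb) £8.52: unprepared food → 7.25% → £0.62
Jump rope £20.34: sports equipment, under £50.00 → 0% → £0.00
LED flashlight £33.67: everything else → 9.25% → £3.11
Cookbook £23.25: books and periodicals → 0% → £0.00
Tennis racket £103.08: sports equipment, £50.00 or more → 7.75% → £7.99
Total tax = £0.62 + £3.11 + £7.99 = £11.72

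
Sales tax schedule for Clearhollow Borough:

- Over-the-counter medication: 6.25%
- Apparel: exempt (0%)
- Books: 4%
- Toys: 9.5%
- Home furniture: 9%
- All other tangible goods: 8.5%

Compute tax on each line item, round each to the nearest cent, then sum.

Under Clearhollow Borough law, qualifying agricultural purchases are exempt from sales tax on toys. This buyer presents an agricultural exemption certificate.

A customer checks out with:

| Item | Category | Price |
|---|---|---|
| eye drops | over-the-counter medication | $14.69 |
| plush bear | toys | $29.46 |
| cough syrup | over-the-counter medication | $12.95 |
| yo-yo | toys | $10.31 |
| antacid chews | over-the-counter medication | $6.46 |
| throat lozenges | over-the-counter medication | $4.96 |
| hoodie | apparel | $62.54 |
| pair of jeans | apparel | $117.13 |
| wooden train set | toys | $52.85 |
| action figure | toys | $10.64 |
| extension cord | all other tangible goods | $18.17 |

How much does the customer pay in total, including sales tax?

Eye drops $14.69: over-the-counter medication → 6.25% → $0.92
Plush bear $29.46: toys, buyer-exempt → 0% → $0.00
Cough syrup $12.95: over-the-counter medication → 6.25% → $0.81
Yo-yo $10.31: toys, buyer-exempt → 0% → $0.00
Antacid chews $6.46: over-the-counter medication → 6.25% → $0.40
Throat lozenges $4.96: over-the-counter medication → 6.25% → $0.31
Hoodie $62.54: apparel → 0% → $0.00
Pair of jeans $117.13: apparel → 0% → $0.00
Wooden train set $52.85: toys, buyer-exempt → 0% → $0.00
Action figure $10.64: toys, buyer-exempt → 0% → $0.00
Extension cord $18.17: all other tangible goods → 8.5% → $1.54
Subtotal = $340.16; tax = $3.98; total due = $344.14

$344.14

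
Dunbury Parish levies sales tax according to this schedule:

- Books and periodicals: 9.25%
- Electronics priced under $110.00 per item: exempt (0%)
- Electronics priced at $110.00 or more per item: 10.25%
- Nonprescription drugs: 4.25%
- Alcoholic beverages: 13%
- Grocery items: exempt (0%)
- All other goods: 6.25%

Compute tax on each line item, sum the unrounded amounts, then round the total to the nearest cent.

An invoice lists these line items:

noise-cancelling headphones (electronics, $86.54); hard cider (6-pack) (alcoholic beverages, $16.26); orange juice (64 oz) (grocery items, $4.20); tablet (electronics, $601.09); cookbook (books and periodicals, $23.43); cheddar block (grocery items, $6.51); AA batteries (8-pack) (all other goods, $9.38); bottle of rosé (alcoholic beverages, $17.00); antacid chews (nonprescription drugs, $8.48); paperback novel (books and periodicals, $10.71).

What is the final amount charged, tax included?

Noise-cancelling headphones $86.54: electronics, under $110.00 → 0% → $0.00
Hard cider (6-pack) $16.26: alcoholic beverages → 13% → $2.1138
Orange juice (64 oz) $4.20: grocery items → 0% → $0.00
Tablet $601.09: electronics, $110.00 or more → 10.25% → $61.611725
Cookbook $23.43: books and periodicals → 9.25% → $2.167275
Cheddar block $6.51: grocery items → 0% → $0.00
AA batteries (8-pack) $9.38: all other goods → 6.25% → $0.58625
Bottle of rosé $17.00: alcoholic beverages → 13% → $2.21
Antacid chews $8.48: nonprescription drugs → 4.25% → $0.3604
Paperback novel $10.71: books and periodicals → 9.25% → $0.990675
Subtotal = $783.60; unrounded tax = $70.040125 → $70.04; total due = $853.64

$853.64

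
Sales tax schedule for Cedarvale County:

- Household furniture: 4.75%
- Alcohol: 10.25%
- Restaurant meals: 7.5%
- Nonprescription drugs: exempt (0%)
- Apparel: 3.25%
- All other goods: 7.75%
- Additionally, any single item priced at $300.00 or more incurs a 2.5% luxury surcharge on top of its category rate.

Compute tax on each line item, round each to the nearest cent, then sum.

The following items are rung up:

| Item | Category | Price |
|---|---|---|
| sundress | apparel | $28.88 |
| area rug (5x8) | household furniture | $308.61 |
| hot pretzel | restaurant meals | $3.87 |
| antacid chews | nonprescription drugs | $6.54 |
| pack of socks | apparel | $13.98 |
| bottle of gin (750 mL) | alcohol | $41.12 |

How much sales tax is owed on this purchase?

$28.26

Sundress $28.88: apparel → 3.25% → $0.94
Area rug (5x8) $308.61: household furniture → 4.75% + 2.5% surcharge = 7.25% → $22.37
Hot pretzel $3.87: restaurant meals → 7.5% → $0.29
Antacid chews $6.54: nonprescription drugs → 0% → $0.00
Pack of socks $13.98: apparel → 3.25% → $0.45
Bottle of gin (750 mL) $41.12: alcohol → 10.25% → $4.21
Total tax = $0.94 + $22.37 + $0.29 + $0.45 + $4.21 = $28.26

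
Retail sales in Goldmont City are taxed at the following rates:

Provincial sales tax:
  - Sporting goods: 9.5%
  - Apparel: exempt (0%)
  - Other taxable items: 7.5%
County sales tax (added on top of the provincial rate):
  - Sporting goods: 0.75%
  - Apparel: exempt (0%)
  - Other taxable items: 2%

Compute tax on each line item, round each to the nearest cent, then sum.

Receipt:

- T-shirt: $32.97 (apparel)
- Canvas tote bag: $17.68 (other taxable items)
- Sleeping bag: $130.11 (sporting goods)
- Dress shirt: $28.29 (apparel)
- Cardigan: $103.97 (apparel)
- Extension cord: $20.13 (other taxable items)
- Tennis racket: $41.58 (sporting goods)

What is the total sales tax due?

$21.19

T-shirt $32.97: apparel → 0% + 0% county = 0% → $0.00
Canvas tote bag $17.68: other taxable items → 7.5% + 2% county = 9.5% → $1.68
Sleeping bag $130.11: sporting goods → 9.5% + 0.75% county = 10.25% → $13.34
Dress shirt $28.29: apparel → 0% + 0% county = 0% → $0.00
Cardigan $103.97: apparel → 0% + 0% county = 0% → $0.00
Extension cord $20.13: other taxable items → 7.5% + 2% county = 9.5% → $1.91
Tennis racket $41.58: sporting goods → 9.5% + 0.75% county = 10.25% → $4.26
Total tax = $1.68 + $13.34 + $1.91 + $4.26 = $21.19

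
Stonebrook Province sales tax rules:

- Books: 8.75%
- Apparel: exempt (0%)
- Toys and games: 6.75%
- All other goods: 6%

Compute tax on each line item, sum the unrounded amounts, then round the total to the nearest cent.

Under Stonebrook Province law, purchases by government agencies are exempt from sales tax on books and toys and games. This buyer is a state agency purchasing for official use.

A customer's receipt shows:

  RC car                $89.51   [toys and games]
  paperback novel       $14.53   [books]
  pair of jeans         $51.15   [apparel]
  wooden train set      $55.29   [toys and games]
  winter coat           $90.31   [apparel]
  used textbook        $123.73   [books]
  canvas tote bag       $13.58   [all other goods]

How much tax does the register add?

RC car $89.51: toys and games, buyer-exempt → 0% → $0.00
Paperback novel $14.53: books, buyer-exempt → 0% → $0.00
Pair of jeans $51.15: apparel → 0% → $0.00
Wooden train set $55.29: toys and games, buyer-exempt → 0% → $0.00
Winter coat $90.31: apparel → 0% → $0.00
Used textbook $123.73: books, buyer-exempt → 0% → $0.00
Canvas tote bag $13.58: all other goods → 6% → $0.8148
Unrounded tax sum = $0.8148 → $0.81

$0.81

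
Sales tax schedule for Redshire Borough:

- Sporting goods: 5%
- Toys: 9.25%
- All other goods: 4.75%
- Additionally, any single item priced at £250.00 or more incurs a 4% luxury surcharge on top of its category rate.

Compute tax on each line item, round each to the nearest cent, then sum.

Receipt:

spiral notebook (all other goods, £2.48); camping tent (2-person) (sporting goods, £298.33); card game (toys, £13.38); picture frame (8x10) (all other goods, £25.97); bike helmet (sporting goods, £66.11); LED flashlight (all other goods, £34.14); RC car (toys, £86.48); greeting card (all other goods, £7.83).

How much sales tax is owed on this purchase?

£42.74

Spiral notebook £2.48: all other goods → 4.75% → £0.12
Camping tent (2-person) £298.33: sporting goods → 5% + 4% surcharge = 9% → £26.85
Card game £13.38: toys → 9.25% → £1.24
Picture frame (8x10) £25.97: all other goods → 4.75% → £1.23
Bike helmet £66.11: sporting goods → 5% → £3.31
LED flashlight £34.14: all other goods → 4.75% → £1.62
RC car £86.48: toys → 9.25% → £8.00
Greeting card £7.83: all other goods → 4.75% → £0.37
Total tax = £0.12 + £26.85 + £1.24 + £1.23 + £3.31 + £1.62 + £8.00 + £0.37 = £42.74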